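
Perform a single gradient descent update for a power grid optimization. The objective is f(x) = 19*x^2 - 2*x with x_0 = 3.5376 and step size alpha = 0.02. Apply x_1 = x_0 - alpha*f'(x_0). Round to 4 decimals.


We compute the gradient at x_0 and apply the update.
f'(x) = 38*x - 2
f'(3.5376) = 38*3.5376 - 2 = 132.4288
x_1 = 3.5376 - 0.02*132.4288 = 0.889


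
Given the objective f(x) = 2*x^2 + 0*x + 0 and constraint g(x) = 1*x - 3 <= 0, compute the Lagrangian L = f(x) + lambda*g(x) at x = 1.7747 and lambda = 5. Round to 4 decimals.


Step 1: Evaluate f(x).
f(1.7747) = 2*1.7747^2 + 0*1.7747 + 0 = 6.2991
Step 2: Evaluate g(x).
g(1.7747) = 1*1.7747 - 3 = -1.2253
Step 3: Compute Lagrangian.
L = 6.2991 + 5*-1.2253 = 0.1726


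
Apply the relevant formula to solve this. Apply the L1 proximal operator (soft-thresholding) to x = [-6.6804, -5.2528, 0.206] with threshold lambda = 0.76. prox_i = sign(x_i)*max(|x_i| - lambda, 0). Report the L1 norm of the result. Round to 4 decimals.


Soft-thresholding with lambda = 0.76:
prox(-6.6804) = sign(-6.6804)*max(|-6.6804| - 0.76, 0) = -5.9204
prox(-5.2528) = sign(-5.2528)*max(|-5.2528| - 0.76, 0) = -4.4928
prox(0.206) = sign(0.206)*max(|0.206| - 0.76, 0) = 0.0
prox(x) = [-5.9204, -4.4928, 0.0]
||prox(x)||_1 = 5.9204 + 4.4928 + 0.0 = 10.4132


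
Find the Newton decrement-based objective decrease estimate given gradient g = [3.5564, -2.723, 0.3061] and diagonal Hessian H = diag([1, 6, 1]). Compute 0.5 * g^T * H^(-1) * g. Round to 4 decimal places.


Step 1: H is diagonal, so H^(-1) * g = [3.5564, -0.4538, 0.3061].
Step 2: g^T H^(-1) g = sum_i g_i^2 / H_ii
  = (3.5564)^2/1 + (-2.723)^2/6 + (0.3061)^2/1
  = 12.648 + 1.2358 + 0.0937 = 13.9775
Step 3: Objective decrease = 0.5 * g^T H^(-1) g = 6.9887


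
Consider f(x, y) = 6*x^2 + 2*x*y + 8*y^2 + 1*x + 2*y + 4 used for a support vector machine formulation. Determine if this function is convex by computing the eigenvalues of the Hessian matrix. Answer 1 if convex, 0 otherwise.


The Hessian of f(x,y) = 6*x^2 + 2*x*y + 8*y^2 + 1*x + 2*y + 4 is:
H = [[12, 2], [2, 16]]
Trace = 12 + 16 = 28
Determinant = 12*16 - (2)^2 = 188
Discriminant = (28)^2 - 4*188 = 32.0
Eigenvalues: lambda_1 = 11.1716, lambda_2 = 16.8284
The function is convex.

1


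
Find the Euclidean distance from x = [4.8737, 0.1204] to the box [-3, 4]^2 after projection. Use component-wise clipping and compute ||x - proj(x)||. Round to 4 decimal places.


Project each component onto [-3, 4].
clip(4.8737) = 4.0, clip(0.1204) = 0.1204
Projection = [4.0, 0.1204]
Squared diffs: [0.7634, 0.0]
Distance = sqrt(0.7634) = 0.8737


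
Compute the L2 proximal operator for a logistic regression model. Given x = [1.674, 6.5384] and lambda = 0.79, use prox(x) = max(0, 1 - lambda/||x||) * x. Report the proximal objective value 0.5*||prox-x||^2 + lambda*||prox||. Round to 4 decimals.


Step 1: Compute ||x||.
||x|| = 6.7493
Step 2: Compute scaling factor.
scale = max(0, 1 - 0.79/6.7493) = 0.883
Step 3: prox(x) = [1.4781, 5.7731]
||prox(x)|| = 5.9593
Step 4: Proximal objective.
0.5*||prox-x||^2 = 0.3121
lambda*||prox|| = 4.7078
Total = 5.0199


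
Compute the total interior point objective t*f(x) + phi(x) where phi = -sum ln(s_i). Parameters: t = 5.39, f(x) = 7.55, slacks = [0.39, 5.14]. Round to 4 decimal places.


Step 1: Compute log-barrier.
ln values: [-0.9416, 1.6371]
phi = -(-0.9416 + 1.6371) = -0.6954
Step 2: Compute augmented objective.
t*f(x) = 5.39*7.55 = 40.6945
Total = 40.6945 - 0.6954 = 39.9991


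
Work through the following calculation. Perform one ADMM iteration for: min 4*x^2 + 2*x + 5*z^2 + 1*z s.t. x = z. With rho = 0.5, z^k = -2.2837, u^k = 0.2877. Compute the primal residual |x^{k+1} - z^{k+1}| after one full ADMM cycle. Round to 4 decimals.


ADMM iteration with rho = 0.5, z^k = -2.2837, u^k = 0.2877
Step 1: x-update.
Minimize 4*x^2 + 2*x + (0.5/2)*(x + 2.2837 + 0.2877)^2
FOC: (2*4 + 0.5)*x = -2 + 0.5*(-2.2837 - 0.2877)
x^{k+1} = -0.3866
Step 2: z-update.
Minimize 5*z^2 + 1*z + (0.5/2)*(-0.3866 - z + 0.2877)^2
FOC: (2*5 + 0.5)*z = -1 + 0.5*(-0.3866 + 0.2877)
z^{k+1} = -0.0999
Step 3: u-update.
u^{k+1} = 0.2877 - 0.3866 + 0.0999 = 0.0011
Step 4: Primal residual = |-0.3866 + 0.0999| = 0.2866


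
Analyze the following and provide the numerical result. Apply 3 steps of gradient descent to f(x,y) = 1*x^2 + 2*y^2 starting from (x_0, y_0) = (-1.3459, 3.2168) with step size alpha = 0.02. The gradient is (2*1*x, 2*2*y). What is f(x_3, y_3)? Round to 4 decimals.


Gradient descent on f(x,y) = 1*x^2 + 2*y^2.
Starting point: (-1.3459, 3.2168), alpha = 0.02
Step 1: grad_x = 2*1*-1.3459 = -2.6918, grad_y = 2*2*3.2168 = 12.8672
  x_1 = -1.3459 - 0.02*-2.6918 = -1.2921
  y_1 = 3.2168 - 0.02*12.8672 = 2.9595
Step 2: grad_x = 2*1*-1.2921 = -2.5841, grad_y = 2*2*2.9595 = 11.8378
  x_2 = -1.2921 - 0.02*-2.5841 = -1.2404
  y_2 = 2.9595 - 0.02*11.8378 = 2.7227
Step 3: grad_x = 2*1*-1.2404 = -2.4808, grad_y = 2*2*2.7227 = 10.8908
  x_3 = -1.2404 - 0.02*-2.4808 = -1.1908
  y_3 = 2.7227 - 0.02*10.8908 = 2.5049
f(-1.1908, 2.5049) = 1*(-1.1908)^2 + 2*2.5049^2 = 13.9668


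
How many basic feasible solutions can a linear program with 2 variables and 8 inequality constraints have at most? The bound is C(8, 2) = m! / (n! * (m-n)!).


Each vertex corresponds to some choice of n active constraints out of m, so the number of vertices is at most C(m, n) = m! / (n!(m-n)!).
m = 8, n = 2
Numerator: 8 * 7
Denominator: 2! = 2
C(8, 2) = 28


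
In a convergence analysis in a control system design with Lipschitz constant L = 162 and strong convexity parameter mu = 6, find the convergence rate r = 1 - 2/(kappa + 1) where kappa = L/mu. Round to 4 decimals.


Step 1: Compute the condition number.
kappa = L/mu = 162/6 = 27.0
Step 2: Compute the convergence rate.
r = 1 - 2/(kappa + 1) = 1 - 2*mu/(L + mu) = (L - mu)/(L + mu) = 156/168 = 0.9286


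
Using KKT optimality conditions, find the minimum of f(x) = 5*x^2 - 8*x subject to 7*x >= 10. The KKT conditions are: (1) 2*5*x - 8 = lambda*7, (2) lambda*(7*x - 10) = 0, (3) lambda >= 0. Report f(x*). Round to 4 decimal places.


Step 1: Try lambda = 0 (constraint inactive).
x_unc = 8/(2*5) = 0.8
Check: 7*0.8 = 5.6 < 10 -- violated!
Step 2: Constraint must be active: 7*x = 10
x* = 10/7 = 1.4286 (rounded; the exact value 10/7 is used below)
lambda = (2*5*(10/7) - 8)/7 = 0.898
Step 3: Compute optimal value.
f(x*) = 5*(10/7)^2 - 8*(10/7) = -1.2245


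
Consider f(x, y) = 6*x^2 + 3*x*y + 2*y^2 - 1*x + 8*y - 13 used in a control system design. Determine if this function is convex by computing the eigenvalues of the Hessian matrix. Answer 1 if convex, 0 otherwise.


The Hessian of f(x,y) = 6*x^2 + 3*x*y + 2*y^2 - 1*x + 8*y - 13 is:
H = [[12, 3], [3, 4]]
Trace = 12 + 4 = 16
Determinant = 12*4 - (3)^2 = 39
Discriminant = (16)^2 - 4*39 = 100.0
Eigenvalues: lambda_1 = 3.0, lambda_2 = 13.0
The function is convex.

1


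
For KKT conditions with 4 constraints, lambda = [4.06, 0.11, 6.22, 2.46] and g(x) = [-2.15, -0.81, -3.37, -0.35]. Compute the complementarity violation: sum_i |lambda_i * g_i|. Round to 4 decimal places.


KKT complementary slackness check:
lambda_1 * g_1 = 4.06 * -2.15 = -8.729
lambda_2 * g_2 = 0.11 * -0.81 = -0.0891
lambda_3 * g_3 = 6.22 * -3.37 = -20.9614
lambda_4 * g_4 = 2.46 * -0.35 = -0.861
Total violation = 8.729 + 0.0891 + 20.9614 + 0.861 = 30.6405


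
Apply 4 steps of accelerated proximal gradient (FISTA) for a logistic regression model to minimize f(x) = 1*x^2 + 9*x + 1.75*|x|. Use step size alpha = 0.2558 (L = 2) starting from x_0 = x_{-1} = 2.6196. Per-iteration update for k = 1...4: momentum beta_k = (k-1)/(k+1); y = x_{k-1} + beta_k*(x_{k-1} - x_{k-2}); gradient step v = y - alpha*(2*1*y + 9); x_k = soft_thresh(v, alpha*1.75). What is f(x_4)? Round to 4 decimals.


FISTA on f(x) = 1*x^2 + 9*x + 1.75*|x|
L = 2, alpha = 0.2558
Iteration 1: beta = 0.0, y = 2.6196 + 0.0*(2.6196 - 2.6196) = 2.6196
  grad(y) = 14.2392, v = y - alpha*grad = -1.0228
  prox(v) = soft_thresh(-1.0228, 0.4477) = -0.5751
Iteration 2: beta = 0.3333, y = -0.5751 + 0.3333*(-0.5751 - 2.6196) = -1.64
  grad(y) = 5.7199, v = y - alpha*grad = -3.1032
  prox(v) = soft_thresh(-3.1032, 0.4477) = -2.6556
Iteration 3: beta = 0.5, y = -2.6556 + 0.5*(-2.6556 + 0.5751) = -3.6958
  grad(y) = 1.6085, v = y - alpha*grad = -4.1072
  prox(v) = soft_thresh(-4.1072, 0.4477) = -3.6596
Iteration 4: beta = 0.6, y = -3.6596 + 0.6*(-3.6596 + 2.6556) = -4.262
  grad(y) = 0.4761, v = y - alpha*grad = -4.3837
  prox(v) = soft_thresh(-4.3837, 0.4477) = -3.9361
f(x_4) = 1*(-3.9361)^2 + 9*(-3.9361) + 1.75*|-3.9361| = -13.0438


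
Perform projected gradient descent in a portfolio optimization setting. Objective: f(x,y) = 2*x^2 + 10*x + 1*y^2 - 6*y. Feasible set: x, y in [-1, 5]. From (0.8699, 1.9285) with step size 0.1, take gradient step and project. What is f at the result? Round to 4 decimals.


Step 1: Compute gradient at (0.8699, 1.9285).
grad_x = 2*2*0.8699 + 10 = 13.4796
grad_y = 2*1*1.9285 - 6 = -2.143
Step 2: Gradient step.
x_raw = 0.8699 - 0.1*13.4796 = -0.4781
y_raw = 1.9285 - 0.1*-2.143 = 2.1428
Step 3: Project onto [-1, 5].
x_proj = clip(-0.4781) = -0.4781
y_proj = clip(2.1428) = 2.1428
Step 4: Evaluate f.
f(-0.4781, 2.1428) = -12.5887


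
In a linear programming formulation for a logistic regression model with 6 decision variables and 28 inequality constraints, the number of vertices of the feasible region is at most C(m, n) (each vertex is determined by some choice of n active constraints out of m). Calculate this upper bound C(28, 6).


Each vertex corresponds to some choice of n active constraints out of m, so the number of vertices is at most C(m, n) = m! / (n!(m-n)!).
m = 28, n = 6
Numerator: 28 * 27 * 26 * 25 * 24 * 23
Denominator: 6! = 720
C(28, 6) = 376740


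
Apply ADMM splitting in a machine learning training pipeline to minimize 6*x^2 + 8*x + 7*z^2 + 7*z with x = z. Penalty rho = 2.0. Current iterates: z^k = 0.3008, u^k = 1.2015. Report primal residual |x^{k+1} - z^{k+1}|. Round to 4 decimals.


ADMM iteration with rho = 2.0, z^k = 0.3008, u^k = 1.2015
Step 1: x-update.
Minimize 6*x^2 + 8*x + (2.0/2)*(x - 0.3008 + 1.2015)^2
FOC: (2*6 + 2.0)*x = -8 + 2.0*(0.3008 - 1.2015)
x^{k+1} = -0.7001
Step 2: z-update.
Minimize 7*z^2 + 7*z + (2.0/2)*(-0.7001 - z + 1.2015)^2
FOC: (2*7 + 2.0)*z = -7 + 2.0*(-0.7001 + 1.2015)
z^{k+1} = -0.3748
Step 3: u-update.
u^{k+1} = 1.2015 - 0.7001 + 0.3748 = 0.8762
Step 4: Primal residual = |-0.7001 + 0.3748| = 0.3253


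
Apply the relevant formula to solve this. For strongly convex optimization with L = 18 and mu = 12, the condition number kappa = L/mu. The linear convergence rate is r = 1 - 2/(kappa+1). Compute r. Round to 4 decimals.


Step 1: Compute the condition number.
kappa = L/mu = 18/12 = 1.5
Step 2: Compute the convergence rate.
r = 1 - 2/(kappa + 1) = 1 - 2*mu/(L + mu) = (L - mu)/(L + mu) = 6/30 = 0.2


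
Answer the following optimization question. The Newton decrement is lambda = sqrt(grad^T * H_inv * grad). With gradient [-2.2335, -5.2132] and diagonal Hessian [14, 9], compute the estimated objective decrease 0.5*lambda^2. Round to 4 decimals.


Step 1: H is diagonal, so H^(-1) * g = [-0.1595, -0.5792].
Step 2: g^T H^(-1) g = sum_i g_i^2 / H_ii
  = (-2.2335)^2/14 + (-5.2132)^2/9
  = 0.3563 + 3.0197 = 3.376
Step 3: Objective decrease = 0.5 * g^T H^(-1) g = 1.688


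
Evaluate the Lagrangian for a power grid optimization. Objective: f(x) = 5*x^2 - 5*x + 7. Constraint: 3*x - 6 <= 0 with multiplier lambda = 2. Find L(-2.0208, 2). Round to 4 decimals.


Step 1: Evaluate f(x).
f(-2.0208) = 5*(-2.0208)^2 - 5*(-2.0208) + 7 = 37.5222
Step 2: Evaluate g(x).
g(-2.0208) = 3*-2.0208 - 6 = -12.0624
Step 3: Compute Lagrangian.
L = 37.5222 + 2*-12.0624 = 13.3974


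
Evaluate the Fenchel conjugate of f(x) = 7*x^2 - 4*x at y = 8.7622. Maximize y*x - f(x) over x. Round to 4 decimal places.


f*(y) = sup_x {y*x - a*x^2 - b*x} = sup_x {(y-b)*x - a*x^2}
FOC: (y - b) - 2a*x = 0 => x* = (y - b)/(2a)
x* = (8.7622 + 4)/(2*7) = 0.9116
f*(8.7622) = (y-b)^2/(4a) = (8.7622 + 4)^2/(4*7)
= 162.8737/28 = 5.8169


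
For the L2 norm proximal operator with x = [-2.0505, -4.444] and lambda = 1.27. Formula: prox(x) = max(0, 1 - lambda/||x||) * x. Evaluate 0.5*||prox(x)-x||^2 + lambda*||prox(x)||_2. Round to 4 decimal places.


Step 1: Compute ||x||.
||x|| = 4.8943
Step 2: Compute scaling factor.
scale = max(0, 1 - 1.27/4.8943) = 0.7405
Step 3: prox(x) = [-1.5184, -3.2908]
||prox(x)|| = 3.6243
Step 4: Proximal objective.
0.5*||prox-x||^2 = 0.8065
lambda*||prox|| = 4.6029
Total = 5.4092


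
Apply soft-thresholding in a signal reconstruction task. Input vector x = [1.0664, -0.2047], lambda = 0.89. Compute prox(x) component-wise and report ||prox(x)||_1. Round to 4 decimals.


Soft-thresholding with lambda = 0.89:
prox(1.0664) = sign(1.0664)*max(|1.0664| - 0.89, 0) = 0.1764
prox(-0.2047) = sign(-0.2047)*max(|-0.2047| - 0.89, 0) = 0.0
prox(x) = [0.1764, 0.0]
||prox(x)||_1 = 0.1764 + 0.0 = 0.1764


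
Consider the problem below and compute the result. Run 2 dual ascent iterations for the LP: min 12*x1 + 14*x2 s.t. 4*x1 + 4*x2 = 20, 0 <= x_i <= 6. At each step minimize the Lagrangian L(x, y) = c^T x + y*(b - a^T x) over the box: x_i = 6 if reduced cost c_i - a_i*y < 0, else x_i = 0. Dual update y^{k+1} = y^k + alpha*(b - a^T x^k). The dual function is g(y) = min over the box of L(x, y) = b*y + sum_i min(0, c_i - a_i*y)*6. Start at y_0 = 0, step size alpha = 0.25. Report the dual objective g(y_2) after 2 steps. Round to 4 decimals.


Dual ascent for LP: min 12*x1 + 14*x2, 4*x1 + 4*x2 = 20, 0 <= x_i <= 6
Step 1: y^k = 0.0, reduced costs: (12.0, 14.0)
  x^k = (0.0, 0.0), subgradient = b - a^T x = 20.0
  y^{k+1} = 0.0 + 0.25*20.0 = 5.0
Step 2: y^k = 5.0, reduced costs: (-8.0, -6.0)
  x^k = (6.0, 6.0), subgradient = b - a^T x = -28.0
  y^{k+1} = 5.0 + 0.25*-28.0 = -2.0
Dual objective at y_2 = -2.0: reduced costs (20.0, 22.0), box minimizer x = (0.0, 0.0)
g(y_2) = b*y + (c1 - a1*y)*x1 + (c2 - a2*y)*x2 = 20*(-2.0) + 20.0*0.0 + 22.0*0.0 = -40.0 + 0.0 + 0.0 = -40.0


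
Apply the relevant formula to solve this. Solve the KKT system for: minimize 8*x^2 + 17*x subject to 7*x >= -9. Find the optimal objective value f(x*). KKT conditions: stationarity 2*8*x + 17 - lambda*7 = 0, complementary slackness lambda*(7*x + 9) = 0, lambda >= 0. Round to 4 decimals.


Step 1: Try lambda = 0 (constraint inactive).
Stationarity: 2*8*x + 17 = 0
x* = -17/(2*8) = -1.0625
Check constraint: 7*-1.0625 = -7.4375 >= -9 -- satisfied.
Step 2: Compute optimal value.
f(x*) = 8*(-1.0625)^2 + 17*(-1.0625) = -9.0313


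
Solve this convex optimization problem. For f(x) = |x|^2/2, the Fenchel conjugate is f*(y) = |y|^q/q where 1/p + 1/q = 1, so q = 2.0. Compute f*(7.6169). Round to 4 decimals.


The conjugate exponent q satisfies 1/p + 1/q = 1.
p = 2, so q = 2/(2 - 1) = 2.0
|y|^q = 7.6169^2.0 = 58.0172
f*(7.6169) = 58.0172 / 2.0 = 29.0086


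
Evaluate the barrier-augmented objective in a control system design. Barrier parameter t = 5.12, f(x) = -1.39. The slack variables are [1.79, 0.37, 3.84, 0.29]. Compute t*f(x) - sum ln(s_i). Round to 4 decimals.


Step 1: Compute log-barrier.
ln values: [0.5822, -0.9943, 1.3455, -1.2379]
phi = -(0.5822 - 0.9943 + 1.3455 - 1.2379) = 0.3044
Step 2: Compute augmented objective.
t*f(x) = 5.12*-1.39 = -7.1168
Total = -7.1168 + 0.3044 = -6.8124


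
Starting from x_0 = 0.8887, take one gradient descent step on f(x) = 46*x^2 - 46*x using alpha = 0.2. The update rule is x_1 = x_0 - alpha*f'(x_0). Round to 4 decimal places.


We compute the gradient at x_0 and apply the update.
f'(x) = 92*x - 46
f'(0.8887) = 92*0.8887 - 46 = 35.7604
x_1 = 0.8887 - 0.2*35.7604 = -6.2634


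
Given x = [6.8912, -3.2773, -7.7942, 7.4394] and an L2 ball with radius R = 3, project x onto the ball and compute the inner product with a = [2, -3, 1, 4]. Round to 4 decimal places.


Step 1: Compute ||x|| (intermediates to 6 decimals).
||x|| = sqrt(6.8912^2 + (-3.2773)^2 + (-7.7942)^2 + 7.4394^2) = 13.203165
Step 2: Project.
Since ||x|| > R, scale = R/||x|| = 3/13.203165 = 0.227218, proj(x) = scale * x
proj(x) = [1.565805, -0.744662, -1.770983, 1.690366]
Step 3: Dot product.
a^T * proj(x) = 2*1.565805 - 3*(-0.744662) + 1*(-1.770983) + 4*1.690366 = 10.3561


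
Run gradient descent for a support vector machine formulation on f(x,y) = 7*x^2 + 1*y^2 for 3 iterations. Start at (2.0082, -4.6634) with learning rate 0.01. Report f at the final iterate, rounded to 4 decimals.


Gradient descent on f(x,y) = 7*x^2 + 1*y^2.
Starting point: (2.0082, -4.6634), alpha = 0.01
Step 1: grad_x = 2*7*2.0082 = 28.1148, grad_y = 2*1*-4.6634 = -9.3268
  x_1 = 2.0082 - 0.01*28.1148 = 1.7271
  y_1 = -4.6634 - 0.01*-9.3268 = -4.5701
Step 2: grad_x = 2*7*1.7271 = 24.1787, grad_y = 2*1*-4.5701 = -9.1403
  x_2 = 1.7271 - 0.01*24.1787 = 1.4853
  y_2 = -4.5701 - 0.01*-9.1403 = -4.4787
Step 3: grad_x = 2*7*1.4853 = 20.7937, grad_y = 2*1*-4.4787 = -8.9575
  x_3 = 1.4853 - 0.01*20.7937 = 1.2773
  y_3 = -4.4787 - 0.01*-8.9575 = -4.3892
f(1.2773, -4.3892) = 7*1.2773^2 + 1*(-4.3892)^2 = 30.6856


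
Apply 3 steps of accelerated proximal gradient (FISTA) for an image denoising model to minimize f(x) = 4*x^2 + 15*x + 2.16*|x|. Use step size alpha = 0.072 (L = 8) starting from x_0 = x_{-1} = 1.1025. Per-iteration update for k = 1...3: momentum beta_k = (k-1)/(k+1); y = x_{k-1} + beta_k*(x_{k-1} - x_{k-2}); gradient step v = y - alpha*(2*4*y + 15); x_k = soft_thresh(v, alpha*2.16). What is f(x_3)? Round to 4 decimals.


FISTA on f(x) = 4*x^2 + 15*x + 2.16*|x|
L = 8, alpha = 0.072
Iteration 1: beta = 0.0, y = 1.1025 + 0.0*(1.1025 - 1.1025) = 1.1025
  grad(y) = 23.82, v = y - alpha*grad = -0.6125
  prox(v) = soft_thresh(-0.6125, 0.1555) = -0.457
Iteration 2: beta = 0.3333, y = -0.457 + 0.3333*(-0.457 - 1.1025) = -0.9769
  grad(y) = 7.1851, v = y - alpha*grad = -1.4942
  prox(v) = soft_thresh(-1.4942, 0.1555) = -1.3387
Iteration 3: beta = 0.5, y = -1.3387 + 0.5*(-1.3387 + 0.457) = -1.7795
  grad(y) = 0.7641, v = y - alpha*grad = -1.8345
  prox(v) = soft_thresh(-1.8345, 0.1555) = -1.679
f(x_3) = 4*(-1.679)^2 + 15*(-1.679) + 2.16*|-1.679| = -10.2822


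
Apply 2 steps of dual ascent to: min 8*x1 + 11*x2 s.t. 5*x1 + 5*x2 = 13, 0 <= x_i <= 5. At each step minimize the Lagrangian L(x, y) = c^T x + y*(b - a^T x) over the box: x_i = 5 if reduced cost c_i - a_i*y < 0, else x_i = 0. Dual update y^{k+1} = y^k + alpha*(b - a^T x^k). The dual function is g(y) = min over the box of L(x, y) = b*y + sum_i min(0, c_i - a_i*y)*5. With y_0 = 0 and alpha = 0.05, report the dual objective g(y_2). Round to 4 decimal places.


Dual ascent for LP: min 8*x1 + 11*x2, 5*x1 + 5*x2 = 13, 0 <= x_i <= 5
Step 1: y^k = 0.0, reduced costs: (8.0, 11.0)
  x^k = (0.0, 0.0), subgradient = b - a^T x = 13.0
  y^{k+1} = 0.0 + 0.05*13.0 = 0.65
Step 2: y^k = 0.65, reduced costs: (4.75, 7.75)
  x^k = (0.0, 0.0), subgradient = b - a^T x = 13.0
  y^{k+1} = 0.65 + 0.05*13.0 = 1.3
Dual objective at y_2 = 1.3: reduced costs (1.5, 4.5), box minimizer x = (0.0, 0.0)
g(y_2) = b*y + (c1 - a1*y)*x1 + (c2 - a2*y)*x2 = 13*1.3 + 1.5*0.0 + 4.5*0.0 = 16.9 + 0.0 + 0.0 = 16.9


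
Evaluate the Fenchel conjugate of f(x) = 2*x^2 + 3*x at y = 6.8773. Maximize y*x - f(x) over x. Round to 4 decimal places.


f*(y) = sup_x {y*x - a*x^2 - b*x} = sup_x {(y-b)*x - a*x^2}
FOC: (y - b) - 2a*x = 0 => x* = (y - b)/(2a)
x* = (6.8773 - 3)/(2*2) = 0.9693
f*(6.8773) = (y-b)^2/(4a) = (6.8773 - 3)^2/(4*2)
= 15.0335/8 = 1.8792


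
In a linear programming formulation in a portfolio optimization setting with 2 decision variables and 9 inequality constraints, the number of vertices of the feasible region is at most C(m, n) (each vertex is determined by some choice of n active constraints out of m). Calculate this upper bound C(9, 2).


Each vertex corresponds to some choice of n active constraints out of m, so the number of vertices is at most C(m, n) = m! / (n!(m-n)!).
m = 9, n = 2
Numerator: 9 * 8
Denominator: 2! = 2
C(9, 2) = 36


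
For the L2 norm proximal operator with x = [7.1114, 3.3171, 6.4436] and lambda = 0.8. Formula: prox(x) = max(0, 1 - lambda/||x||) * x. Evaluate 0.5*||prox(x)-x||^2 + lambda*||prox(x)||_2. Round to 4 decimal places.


Step 1: Compute ||x||.
||x|| = 10.1536
Step 2: Compute scaling factor.
scale = max(0, 1 - 0.8/10.1536) = 0.9212
Step 3: prox(x) = [6.5511, 3.0557, 5.9359]
||prox(x)|| = 9.3536
Step 4: Proximal objective.
0.5*||prox-x||^2 = 0.32
lambda*||prox|| = 7.4829
Total = 7.8029


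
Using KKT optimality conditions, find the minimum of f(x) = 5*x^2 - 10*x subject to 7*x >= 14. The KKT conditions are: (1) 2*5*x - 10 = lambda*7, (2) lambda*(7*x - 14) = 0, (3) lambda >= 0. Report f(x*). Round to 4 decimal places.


Step 1: Try lambda = 0 (constraint inactive).
x_unc = 10/(2*5) = 1.0
Check: 7*1.0 = 7.0 < 14 -- violated!
Step 2: Constraint must be active: 7*x = 14
x* = 14/7 = 2.0
lambda = (2*5*2.0 - 10)/7 = 1.4286
Step 3: Compute optimal value.
f(x*) = 5*2.0^2 - 10*2.0 = 0.0


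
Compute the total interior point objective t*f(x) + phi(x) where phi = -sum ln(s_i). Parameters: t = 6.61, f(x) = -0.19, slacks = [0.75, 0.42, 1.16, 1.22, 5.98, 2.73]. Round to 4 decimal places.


Step 1: Compute log-barrier.
ln values: [-0.2877, -0.8675, 0.1484, 0.1989, 1.7884, 1.0043]
phi = -(-0.2877 - 0.8675 + 0.1484 + 0.1989 + 1.7884 + 1.0043) = -1.9848
Step 2: Compute augmented objective.
t*f(x) = 6.61*-0.19 = -1.2559
Total = -1.2559 - 1.9848 = -3.2407


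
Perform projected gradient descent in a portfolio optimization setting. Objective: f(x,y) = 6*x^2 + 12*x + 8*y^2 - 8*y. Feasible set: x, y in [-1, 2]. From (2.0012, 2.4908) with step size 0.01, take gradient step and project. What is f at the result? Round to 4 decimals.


Step 1: Compute gradient at (2.0012, 2.4908).
grad_x = 2*6*2.0012 + 12 = 36.0144
grad_y = 2*8*2.4908 - 8 = 31.8528
Step 2: Gradient step.
x_raw = 2.0012 - 0.01*36.0144 = 1.6411
y_raw = 2.4908 - 0.01*31.8528 = 2.1723
Step 3: Project onto [-1, 2].
x_proj = clip(1.6411) = 1.6411
y_proj = clip(2.1723) = 2.0
Step 4: Evaluate f.
f(1.6411, 2.0) = 51.8511


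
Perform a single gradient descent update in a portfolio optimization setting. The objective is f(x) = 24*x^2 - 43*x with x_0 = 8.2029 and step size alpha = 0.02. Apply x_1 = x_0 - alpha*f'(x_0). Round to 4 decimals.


We compute the gradient at x_0 and apply the update.
f'(x) = 48*x - 43
f'(8.2029) = 48*8.2029 - 43 = 350.7392
x_1 = 8.2029 - 0.02*350.7392 = 1.1881


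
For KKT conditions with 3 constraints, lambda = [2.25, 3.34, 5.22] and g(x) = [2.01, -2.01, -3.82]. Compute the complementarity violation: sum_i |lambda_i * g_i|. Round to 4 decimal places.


KKT complementary slackness check:
lambda_1 * g_1 = 2.25 * 2.01 = 4.5225
lambda_2 * g_2 = 3.34 * -2.01 = -6.7134
lambda_3 * g_3 = 5.22 * -3.82 = -19.9404
Total violation = 4.5225 + 6.7134 + 19.9404 = 31.1763


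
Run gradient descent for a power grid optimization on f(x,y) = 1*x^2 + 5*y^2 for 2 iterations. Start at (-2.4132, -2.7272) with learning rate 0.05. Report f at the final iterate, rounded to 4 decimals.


Gradient descent on f(x,y) = 1*x^2 + 5*y^2.
Starting point: (-2.4132, -2.7272), alpha = 0.05
Step 1: grad_x = 2*1*-2.4132 = -4.8264, grad_y = 2*5*-2.7272 = -27.272
  x_1 = -2.4132 - 0.05*-4.8264 = -2.1719
  y_1 = -2.7272 - 0.05*-27.272 = -1.3636
Step 2: grad_x = 2*1*-2.1719 = -4.3438, grad_y = 2*5*-1.3636 = -13.636
  x_2 = -2.1719 - 0.05*-4.3438 = -1.9547
  y_2 = -1.3636 - 0.05*-13.636 = -0.6818
f(-1.9547, -0.6818) = 1*(-1.9547)^2 + 5*(-0.6818)^2 = 6.1451


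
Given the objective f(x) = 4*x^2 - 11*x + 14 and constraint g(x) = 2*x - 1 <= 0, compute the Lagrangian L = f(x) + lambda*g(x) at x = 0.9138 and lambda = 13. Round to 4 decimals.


Step 1: Evaluate f(x).
f(0.9138) = 4*0.9138^2 - 11*0.9138 + 14 = 7.2883
Step 2: Evaluate g(x).
g(0.9138) = 2*0.9138 - 1 = 0.8276
Step 3: Compute Lagrangian.
L = 7.2883 + 13*0.8276 = 18.0471


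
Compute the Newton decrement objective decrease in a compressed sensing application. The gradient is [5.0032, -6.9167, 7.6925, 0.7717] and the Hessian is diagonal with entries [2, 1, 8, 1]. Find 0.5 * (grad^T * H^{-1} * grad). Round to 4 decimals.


Step 1: H is diagonal, so H^(-1) * g = [2.5016, -6.9167, 0.9616, 0.7717].
Step 2: g^T H^(-1) g = sum_i g_i^2 / H_ii
  = (5.0032)^2/2 + (-6.9167)^2/1 + (7.6925)^2/8 + (0.7717)^2/1
  = 12.516 + 47.8407 + 7.3968 + 0.5955 = 68.3491
Step 3: Objective decrease = 0.5 * g^T H^(-1) g = 34.1745


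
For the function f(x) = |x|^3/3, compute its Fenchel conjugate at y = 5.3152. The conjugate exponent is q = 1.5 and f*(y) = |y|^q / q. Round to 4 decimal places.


The conjugate exponent q satisfies 1/p + 1/q = 1.
p = 3, so q = 3/(3 - 1) = 1.5
|y|^q = 5.3152^1.5 = 12.254
f*(5.3152) = 12.254 / 1.5 = 8.1694


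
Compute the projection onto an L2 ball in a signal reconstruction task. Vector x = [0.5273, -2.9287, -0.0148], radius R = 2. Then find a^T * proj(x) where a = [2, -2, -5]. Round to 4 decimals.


Step 1: Compute ||x|| (intermediates to 6 decimals).
||x|| = sqrt(0.5273^2 + (-2.9287)^2 + (-0.0148)^2) = 2.975827
Step 2: Project.
Since ||x|| > R, scale = R/||x|| = 2/2.975827 = 0.672082, proj(x) = scale * x
proj(x) = [0.354389, -1.968327, -0.009947]
Step 3: Dot product.
a^T * proj(x) = 2*0.354389 - 2*(-1.968327) - 5*(-0.009947) = 4.6952


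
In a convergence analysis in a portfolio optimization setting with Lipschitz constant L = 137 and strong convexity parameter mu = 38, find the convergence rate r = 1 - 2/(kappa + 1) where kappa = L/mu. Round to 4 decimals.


Step 1: Compute the condition number.
kappa = L/mu = 137/38 = 3.6053
Step 2: Compute the convergence rate.
r = 1 - 2/(kappa + 1) = 1 - 2*mu/(L + mu) = (L - mu)/(L + mu) = 99/175 = 0.5657


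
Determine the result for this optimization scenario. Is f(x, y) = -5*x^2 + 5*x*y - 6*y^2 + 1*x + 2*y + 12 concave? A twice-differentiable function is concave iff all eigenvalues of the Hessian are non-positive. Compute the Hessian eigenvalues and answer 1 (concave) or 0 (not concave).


The Hessian of f(x,y) = -5*x^2 + 5*x*y - 6*y^2 + 1*x + 2*y + 12 is:
H = [[-10, 5], [5, -12]]
Trace = -10 - 12 = -22
Determinant = -10*-12 - (5)^2 = 95
Discriminant = (-22)^2 - 4*95 = 104.0
Eigenvalues: lambda_1 = -16.099, lambda_2 = -5.901
The function is concave.

1


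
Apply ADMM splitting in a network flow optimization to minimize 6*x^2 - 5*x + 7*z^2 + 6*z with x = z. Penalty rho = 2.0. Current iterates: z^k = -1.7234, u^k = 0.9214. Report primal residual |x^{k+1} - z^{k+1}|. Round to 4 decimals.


ADMM iteration with rho = 2.0, z^k = -1.7234, u^k = 0.9214
Step 1: x-update.
Minimize 6*x^2 - 5*x + (2.0/2)*(x + 1.7234 + 0.9214)^2
FOC: (2*6 + 2.0)*x = 5 + 2.0*(-1.7234 - 0.9214)
x^{k+1} = -0.0207
Step 2: z-update.
Minimize 7*z^2 + 6*z + (2.0/2)*(-0.0207 - z + 0.9214)^2
FOC: (2*7 + 2.0)*z = -6 + 2.0*(-0.0207 + 0.9214)
z^{k+1} = -0.2624
Step 3: u-update.
u^{k+1} = 0.9214 - 0.0207 + 0.2624 = 1.1631
Step 4: Primal residual = |-0.0207 + 0.2624| = 0.2417


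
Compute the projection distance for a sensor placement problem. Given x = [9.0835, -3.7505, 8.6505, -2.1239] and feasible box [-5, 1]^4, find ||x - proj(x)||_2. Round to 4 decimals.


Project each component onto [-5, 1].
clip(9.0835) = 1.0, clip(-3.7505) = -3.7505, clip(8.6505) = 1.0, clip(-2.1239) = -2.1239
Projection = [1.0, -3.7505, 1.0, -2.1239]
Squared diffs: [65.343, 0.0, 58.5302, 0.0]
Distance = sqrt(123.8732) = 11.1298


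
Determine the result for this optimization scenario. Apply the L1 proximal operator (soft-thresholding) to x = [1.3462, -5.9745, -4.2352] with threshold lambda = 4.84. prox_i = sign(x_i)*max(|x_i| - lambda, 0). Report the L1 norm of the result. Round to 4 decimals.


Soft-thresholding with lambda = 4.84:
prox(1.3462) = sign(1.3462)*max(|1.3462| - 4.84, 0) = 0.0
prox(-5.9745) = sign(-5.9745)*max(|-5.9745| - 4.84, 0) = -1.1345
prox(-4.2352) = sign(-4.2352)*max(|-4.2352| - 4.84, 0) = 0.0
prox(x) = [0.0, -1.1345, 0.0]
||prox(x)||_1 = 0.0 + 1.1345 + 0.0 = 1.1345


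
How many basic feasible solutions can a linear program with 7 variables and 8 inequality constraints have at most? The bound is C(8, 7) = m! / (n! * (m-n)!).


Each vertex corresponds to some choice of n active constraints out of m, so the number of vertices is at most C(m, n) = m! / (n!(m-n)!).
m = 8, n = 7
Numerator: 8 * 7 * 6 * 5 * 4 * 3 * 2
Denominator: 7! = 5040
C(8, 7) = 8


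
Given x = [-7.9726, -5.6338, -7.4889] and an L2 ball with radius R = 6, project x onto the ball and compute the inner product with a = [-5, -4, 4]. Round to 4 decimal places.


Step 1: Compute ||x|| (intermediates to 6 decimals).
||x|| = sqrt((-7.9726)^2 + (-5.6338)^2 + (-7.4889)^2) = 12.303889
Step 2: Project.
Since ||x|| > R, scale = R/||x|| = 6/12.303889 = 0.487651, proj(x) = scale * x
proj(x) = [-3.887846, -2.747328, -3.65197]
Step 3: Dot product.
a^T * proj(x) = -5*(-3.887846) - 4*(-2.747328) + 4*(-3.65197) = 15.8207


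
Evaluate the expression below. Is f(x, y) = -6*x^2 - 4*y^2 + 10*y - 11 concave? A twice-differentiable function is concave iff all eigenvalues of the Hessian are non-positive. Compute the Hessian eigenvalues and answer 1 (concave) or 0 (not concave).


The Hessian of f(x,y) = -6*x^2 - 4*y^2 + 10*y - 11 is:
H = [[-12, 0], [0, -8]]
Trace = -12 - 8 = -20
Determinant = -12*-8 - (0)^2 = 96
Discriminant = (-20)^2 - 4*96 = 16.0
Eigenvalues: lambda_1 = -12.0, lambda_2 = -8.0
The function is concave.

1


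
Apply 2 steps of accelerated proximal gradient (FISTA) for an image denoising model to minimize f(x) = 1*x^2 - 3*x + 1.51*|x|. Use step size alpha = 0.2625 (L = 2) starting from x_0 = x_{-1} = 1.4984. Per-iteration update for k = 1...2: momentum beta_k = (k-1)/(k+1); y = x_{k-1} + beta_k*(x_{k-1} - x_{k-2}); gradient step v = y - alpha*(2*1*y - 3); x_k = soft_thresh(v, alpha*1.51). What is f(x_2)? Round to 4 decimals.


FISTA on f(x) = 1*x^2 - 3*x + 1.51*|x|
L = 2, alpha = 0.2625
Iteration 1: beta = 0.0, y = 1.4984 + 0.0*(1.4984 - 1.4984) = 1.4984
  grad(y) = -0.0032, v = y - alpha*grad = 1.4992
  prox(v) = soft_thresh(1.4992, 0.3964) = 1.1029
Iteration 2: beta = 0.3333, y = 1.1029 + 0.3333*(1.1029 - 1.4984) = 0.971
  grad(y) = -1.058, v = y - alpha*grad = 1.2487
  prox(v) = soft_thresh(1.2487, 0.3964) = 0.8524
f(x_2) = 1*0.8524^2 - 3*0.8524 + 1.51*|0.8524| = -0.5435


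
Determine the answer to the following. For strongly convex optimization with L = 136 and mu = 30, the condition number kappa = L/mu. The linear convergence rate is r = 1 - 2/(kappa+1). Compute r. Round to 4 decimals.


Step 1: Compute the condition number.
kappa = L/mu = 136/30 = 4.5333
Step 2: Compute the convergence rate.
r = 1 - 2/(kappa + 1) = 1 - 2*mu/(L + mu) = (L - mu)/(L + mu) = 106/166 = 0.6386


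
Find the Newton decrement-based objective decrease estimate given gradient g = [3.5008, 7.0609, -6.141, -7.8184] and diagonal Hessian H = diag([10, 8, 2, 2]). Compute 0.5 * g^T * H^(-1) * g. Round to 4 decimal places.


Step 1: H is diagonal, so H^(-1) * g = [0.3501, 0.8826, -3.0705, -3.9092].
Step 2: g^T H^(-1) g = sum_i g_i^2 / H_ii
  = (3.5008)^2/10 + (7.0609)^2/8 + (-6.141)^2/2 + (-7.8184)^2/2
  = 1.2256 + 6.232 + 18.8559 + 30.5637 = 56.8772
Step 3: Objective decrease = 0.5 * g^T H^(-1) g = 28.4386


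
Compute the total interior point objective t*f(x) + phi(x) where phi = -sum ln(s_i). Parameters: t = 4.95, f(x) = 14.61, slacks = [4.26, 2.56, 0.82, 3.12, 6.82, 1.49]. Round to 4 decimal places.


Step 1: Compute log-barrier.
ln values: [1.4493, 0.94, -0.1985, 1.1378, 1.9199, 0.3988]
phi = -(1.4493 + 0.94 - 0.1985 + 1.1378 + 1.9199 + 0.3988) = -5.6473
Step 2: Compute augmented objective.
t*f(x) = 4.95*14.61 = 72.3195
Total = 72.3195 - 5.6473 = 66.6722


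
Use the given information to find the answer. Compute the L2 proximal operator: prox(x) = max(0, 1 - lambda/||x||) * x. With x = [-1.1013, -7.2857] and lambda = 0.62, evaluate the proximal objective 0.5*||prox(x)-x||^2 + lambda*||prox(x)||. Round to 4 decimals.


Step 1: Compute ||x||.
||x|| = 7.3685
Step 2: Compute scaling factor.
scale = max(0, 1 - 0.62/7.3685) = 0.9159
Step 3: prox(x) = [-1.0086, -6.6727]
||prox(x)|| = 6.7485
Step 4: Proximal objective.
0.5*||prox-x||^2 = 0.1922
lambda*||prox|| = 4.1841
Total = 4.3762


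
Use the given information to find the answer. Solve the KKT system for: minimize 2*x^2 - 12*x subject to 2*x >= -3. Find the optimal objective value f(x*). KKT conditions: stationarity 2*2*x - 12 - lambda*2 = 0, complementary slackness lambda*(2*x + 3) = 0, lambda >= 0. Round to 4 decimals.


Step 1: Try lambda = 0 (constraint inactive).
Stationarity: 2*2*x - 12 = 0
x* = 12/(2*2) = 3.0
Check constraint: 2*3.0 = 6.0 >= -3 -- satisfied.
Step 2: Compute optimal value.
f(x*) = 2*3.0^2 - 12*3.0 = -18.0


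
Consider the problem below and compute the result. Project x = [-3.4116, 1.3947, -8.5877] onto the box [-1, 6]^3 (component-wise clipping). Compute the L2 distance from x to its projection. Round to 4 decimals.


Project each component onto [-1, 6].
clip(-3.4116) = -1.0, clip(1.3947) = 1.3947, clip(-8.5877) = -1.0
Projection = [-1.0, 1.3947, -1.0]
Squared diffs: [5.8158, 0.0, 57.5732]
Distance = sqrt(63.389) = 7.9617


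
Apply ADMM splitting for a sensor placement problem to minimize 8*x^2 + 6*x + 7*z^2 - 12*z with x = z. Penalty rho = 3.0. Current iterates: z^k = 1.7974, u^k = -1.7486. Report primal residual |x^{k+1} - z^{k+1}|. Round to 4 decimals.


ADMM iteration with rho = 3.0, z^k = 1.7974, u^k = -1.7486
Step 1: x-update.
Minimize 8*x^2 + 6*x + (3.0/2)*(x - 1.7974 - 1.7486)^2
FOC: (2*8 + 3.0)*x = -6 + 3.0*(1.7974 + 1.7486)
x^{k+1} = 0.2441
Step 2: z-update.
Minimize 7*z^2 - 12*z + (3.0/2)*(0.2441 - z - 1.7486)^2
FOC: (2*7 + 3.0)*z = 12 + 3.0*(0.2441 - 1.7486)
z^{k+1} = 0.4404
Step 3: u-update.
u^{k+1} = -1.7486 + 0.2441 - 0.4404 = -1.9449
Step 4: Primal residual = |0.2441 - 0.4404| = 0.1963


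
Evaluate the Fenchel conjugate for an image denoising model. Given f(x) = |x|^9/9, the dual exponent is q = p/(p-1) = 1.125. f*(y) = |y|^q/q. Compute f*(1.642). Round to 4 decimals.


The conjugate exponent q satisfies 1/p + 1/q = 1.
p = 9, so q = 9/(9 - 1) = 1.125
|y|^q = 1.642^1.125 = 1.747
f*(1.642) = 1.747 / 1.125 = 1.5529


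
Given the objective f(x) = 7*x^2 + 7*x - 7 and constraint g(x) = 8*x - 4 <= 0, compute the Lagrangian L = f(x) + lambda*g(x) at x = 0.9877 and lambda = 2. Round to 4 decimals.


Step 1: Evaluate f(x).
f(0.9877) = 7*0.9877^2 + 7*0.9877 - 7 = 6.7428
Step 2: Evaluate g(x).
g(0.9877) = 8*0.9877 - 4 = 3.9016
Step 3: Compute Lagrangian.
L = 6.7428 + 2*3.9016 = 14.546


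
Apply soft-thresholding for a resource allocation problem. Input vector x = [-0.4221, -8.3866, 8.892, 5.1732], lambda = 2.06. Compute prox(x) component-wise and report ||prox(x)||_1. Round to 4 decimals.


Soft-thresholding with lambda = 2.06:
prox(-0.4221) = sign(-0.4221)*max(|-0.4221| - 2.06, 0) = 0.0
prox(-8.3866) = sign(-8.3866)*max(|-8.3866| - 2.06, 0) = -6.3266
prox(8.892) = sign(8.892)*max(|8.892| - 2.06, 0) = 6.832
prox(5.1732) = sign(5.1732)*max(|5.1732| - 2.06, 0) = 3.1132
prox(x) = [0.0, -6.3266, 6.832, 3.1132]
||prox(x)||_1 = 0.0 + 6.3266 + 6.832 + 3.1132 = 16.2718


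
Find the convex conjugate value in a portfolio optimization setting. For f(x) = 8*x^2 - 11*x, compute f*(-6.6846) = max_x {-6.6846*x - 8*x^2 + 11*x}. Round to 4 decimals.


f*(y) = sup_x {y*x - a*x^2 - b*x} = sup_x {(y-b)*x - a*x^2}
FOC: (y - b) - 2a*x = 0 => x* = (y - b)/(2a)
x* = (-6.6846 + 11)/(2*8) = 0.2697
f*(-6.6846) = (y-b)^2/(4a) = (-6.6846 + 11)^2/(4*8)
= 18.6227/32 = 0.582


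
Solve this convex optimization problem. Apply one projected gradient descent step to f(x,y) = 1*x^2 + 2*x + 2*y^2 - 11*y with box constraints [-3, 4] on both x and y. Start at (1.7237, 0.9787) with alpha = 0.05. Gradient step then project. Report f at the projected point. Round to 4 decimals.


Step 1: Compute gradient at (1.7237, 0.9787).
grad_x = 2*1*1.7237 + 2 = 5.4474
grad_y = 2*2*0.9787 - 11 = -7.0852
Step 2: Gradient step.
x_raw = 1.7237 - 0.05*5.4474 = 1.4513
y_raw = 0.9787 - 0.05*-7.0852 = 1.333
Step 3: Project onto [-3, 4].
x_proj = clip(1.4513) = 1.4513
y_proj = clip(1.333) = 1.333
Step 4: Evaluate f.
f(1.4513, 1.333) = -6.1


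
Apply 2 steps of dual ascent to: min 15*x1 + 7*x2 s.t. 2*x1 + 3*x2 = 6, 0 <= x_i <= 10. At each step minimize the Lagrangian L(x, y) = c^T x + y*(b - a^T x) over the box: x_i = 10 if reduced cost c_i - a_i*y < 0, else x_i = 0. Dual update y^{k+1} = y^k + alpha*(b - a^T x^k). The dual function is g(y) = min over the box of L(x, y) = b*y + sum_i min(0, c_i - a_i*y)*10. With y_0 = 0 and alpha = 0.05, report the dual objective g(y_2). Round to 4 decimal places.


Dual ascent for LP: min 15*x1 + 7*x2, 2*x1 + 3*x2 = 6, 0 <= x_i <= 10
Step 1: y^k = 0.0, reduced costs: (15.0, 7.0)
  x^k = (0.0, 0.0), subgradient = b - a^T x = 6.0
  y^{k+1} = 0.0 + 0.05*6.0 = 0.3
Step 2: y^k = 0.3, reduced costs: (14.4, 6.1)
  x^k = (0.0, 0.0), subgradient = b - a^T x = 6.0
  y^{k+1} = 0.3 + 0.05*6.0 = 0.6
Dual objective at y_2 = 0.6: reduced costs (13.8, 5.2), box minimizer x = (0.0, 0.0)
g(y_2) = b*y + (c1 - a1*y)*x1 + (c2 - a2*y)*x2 = 6*0.6 + 13.8*0.0 + 5.2*0.0 = 3.6 + 0.0 + 0.0 = 3.6


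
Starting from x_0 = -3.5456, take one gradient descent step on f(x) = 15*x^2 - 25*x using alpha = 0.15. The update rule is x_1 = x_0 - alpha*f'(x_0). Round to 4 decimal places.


We compute the gradient at x_0 and apply the update.
f'(x) = 30*x - 25
f'(-3.5456) = 30*-3.5456 - 25 = -131.368
x_1 = -3.5456 - 0.15*-131.368 = 16.1596


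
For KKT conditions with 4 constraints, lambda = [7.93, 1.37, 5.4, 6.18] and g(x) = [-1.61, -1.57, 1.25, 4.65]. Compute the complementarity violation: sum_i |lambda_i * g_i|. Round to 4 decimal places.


KKT complementary slackness check:
lambda_1 * g_1 = 7.93 * -1.61 = -12.7673
lambda_2 * g_2 = 1.37 * -1.57 = -2.1509
lambda_3 * g_3 = 5.4 * 1.25 = 6.75
lambda_4 * g_4 = 6.18 * 4.65 = 28.737
Total violation = 12.7673 + 2.1509 + 6.75 + 28.737 = 50.4052


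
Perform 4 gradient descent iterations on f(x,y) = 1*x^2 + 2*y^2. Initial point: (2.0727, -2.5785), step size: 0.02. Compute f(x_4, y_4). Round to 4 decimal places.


Gradient descent on f(x,y) = 1*x^2 + 2*y^2.
Starting point: (2.0727, -2.5785), alpha = 0.02
Step 1: grad_x = 2*1*2.0727 = 4.1454, grad_y = 2*2*-2.5785 = -10.314
  x_1 = 2.0727 - 0.02*4.1454 = 1.9898
  y_1 = -2.5785 - 0.02*-10.314 = -2.3722
Step 2: grad_x = 2*1*1.9898 = 3.9796, grad_y = 2*2*-2.3722 = -9.4889
  x_2 = 1.9898 - 0.02*3.9796 = 1.9102
  y_2 = -2.3722 - 0.02*-9.4889 = -2.1824
Step 3: grad_x = 2*1*1.9102 = 3.8204, grad_y = 2*2*-2.1824 = -8.7298
  x_3 = 1.9102 - 0.02*3.8204 = 1.8338
  y_3 = -2.1824 - 0.02*-8.7298 = -2.0078
Step 4: grad_x = 2*1*1.8338 = 3.6676, grad_y = 2*2*-2.0078 = -8.0314
  x_4 = 1.8338 - 0.02*3.6676 = 1.7604
  y_4 = -2.0078 - 0.02*-8.0314 = -1.8472
f(1.7604, -1.8472) = 1*1.7604^2 + 2*(-1.8472)^2 = 9.9236


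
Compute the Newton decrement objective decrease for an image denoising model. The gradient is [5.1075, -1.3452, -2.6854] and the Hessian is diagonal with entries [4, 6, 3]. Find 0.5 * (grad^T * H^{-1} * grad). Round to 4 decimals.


Step 1: H is diagonal, so H^(-1) * g = [1.2769, -0.2242, -0.8951].
Step 2: g^T H^(-1) g = sum_i g_i^2 / H_ii
  = (5.1075)^2/4 + (-1.3452)^2/6 + (-2.6854)^2/3
  = 6.5216 + 0.3016 + 2.4038 = 9.227
Step 3: Objective decrease = 0.5 * g^T H^(-1) g = 4.6135


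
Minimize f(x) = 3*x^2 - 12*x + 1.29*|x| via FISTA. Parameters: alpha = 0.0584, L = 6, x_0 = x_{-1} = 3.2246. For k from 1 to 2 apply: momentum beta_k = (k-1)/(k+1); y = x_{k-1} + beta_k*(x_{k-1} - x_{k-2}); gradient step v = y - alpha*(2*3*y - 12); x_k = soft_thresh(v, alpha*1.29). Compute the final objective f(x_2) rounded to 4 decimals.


FISTA on f(x) = 3*x^2 - 12*x + 1.29*|x|
L = 6, alpha = 0.0584
Iteration 1: beta = 0.0, y = 3.2246 + 0.0*(3.2246 - 3.2246) = 3.2246
  grad(y) = 7.3476, v = y - alpha*grad = 2.7955
  prox(v) = soft_thresh(2.7955, 0.0753) = 2.7202
Iteration 2: beta = 0.3333, y = 2.7202 + 0.3333*(2.7202 - 3.2246) = 2.552
  grad(y) = 3.3121, v = y - alpha*grad = 2.3586
  prox(v) = soft_thresh(2.3586, 0.0753) = 2.2833
f(x_2) = 3*2.2833^2 - 12*2.2833 + 1.29*|2.2833| = -8.8139
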